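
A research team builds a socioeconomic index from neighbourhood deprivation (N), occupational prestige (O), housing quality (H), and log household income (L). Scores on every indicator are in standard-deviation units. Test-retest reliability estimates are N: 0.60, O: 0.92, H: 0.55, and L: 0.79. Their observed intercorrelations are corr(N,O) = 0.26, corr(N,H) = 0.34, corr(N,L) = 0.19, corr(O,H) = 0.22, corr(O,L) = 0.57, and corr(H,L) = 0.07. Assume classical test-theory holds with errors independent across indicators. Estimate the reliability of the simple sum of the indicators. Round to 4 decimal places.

0.8438

Var(N+O+H+L) = 4 + 2·[0.26 + 0.34 + 0.19 + 0.22 + 0.57 + 0.07] = 4 + 3.3 = 7.3.
With uncorrelated errors the cross-covariances are all true-score covariance, so they carry over unchanged; only the diagonal terms shrink to ρᵢσᵢ².
True-score variance = [0.60 + 0.92 + 0.55 + 0.79] + 3.3 = 2.86 + 3.3 = 6.16.
Reliability = 6.16 / 7.3 = 0.8438.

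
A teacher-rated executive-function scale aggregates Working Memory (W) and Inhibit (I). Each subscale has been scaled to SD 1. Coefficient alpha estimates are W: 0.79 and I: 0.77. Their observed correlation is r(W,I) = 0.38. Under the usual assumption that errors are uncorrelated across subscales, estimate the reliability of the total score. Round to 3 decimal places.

0.841

Var(W+I) = 2 + 2·[0.38] = 2 + 0.76 = 2.76.
With uncorrelated errors the cross-covariances are all true-score covariance, so they carry over unchanged; only the diagonal terms shrink to ρᵢσᵢ².
True-score variance = [0.79 + 0.77] + 0.76 = 1.56 + 0.76 = 2.32.
Reliability = 2.32 / 2.76 = 0.841.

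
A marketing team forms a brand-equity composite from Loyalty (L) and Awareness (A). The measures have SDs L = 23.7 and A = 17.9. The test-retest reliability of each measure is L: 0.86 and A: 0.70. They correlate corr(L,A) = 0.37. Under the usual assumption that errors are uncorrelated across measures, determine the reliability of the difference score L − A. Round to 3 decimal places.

Var(L−A) = 23.7² + 17.9² − 2·23.7·17.9·0.37 = 882.1 − 313.93 = 568.17.
With uncorrelated errors the cross-covariances are all true-score covariance, so they carry over unchanged; only the diagonal terms shrink to ρᵢσᵢ².
True-score variance = [23.7²·0.86 + 17.9²·0.70] − 313.93 = 707.34 − 313.93 = 393.41.
Reliability = 393.41 / 568.17 = 0.692.

0.692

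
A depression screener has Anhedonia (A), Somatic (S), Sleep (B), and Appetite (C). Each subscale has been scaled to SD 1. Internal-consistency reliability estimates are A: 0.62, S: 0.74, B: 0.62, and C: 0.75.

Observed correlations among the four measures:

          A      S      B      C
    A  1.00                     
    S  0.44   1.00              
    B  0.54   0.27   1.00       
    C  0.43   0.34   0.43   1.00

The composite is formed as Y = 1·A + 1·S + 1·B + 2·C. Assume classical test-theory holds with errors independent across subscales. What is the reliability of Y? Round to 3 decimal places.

0.859

Var(Y) = 1 + 1 + 1 + 2² + 2·[0.44 + 0.54 + 2·0.43 + 0.27 + 2·0.34 + 2·0.43] = 7 + 7.3 = 14.3.
With uncorrelated errors the cross-covariances are all true-score covariance, so they carry over unchanged; only the diagonal terms shrink to ρᵢσᵢ².
True-score variance = [0.62 + 0.74 + 0.62 + 2²·0.75] + 7.3 = 4.98 + 7.3 = 12.28.
Reliability = 12.28 / 14.3 = 0.859.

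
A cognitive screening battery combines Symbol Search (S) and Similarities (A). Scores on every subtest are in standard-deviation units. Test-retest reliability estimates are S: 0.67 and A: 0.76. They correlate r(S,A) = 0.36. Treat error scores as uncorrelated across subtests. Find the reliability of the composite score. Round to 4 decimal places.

Var(S+A) = 2 + 2·[0.36] = 2 + 0.72 = 2.72.
With uncorrelated errors the cross-covariances are all true-score covariance, so they carry over unchanged; only the diagonal terms shrink to ρᵢσᵢ².
True-score variance = [0.67 + 0.76] + 0.72 = 1.43 + 0.72 = 2.15.
Reliability = 2.15 / 2.72 = 0.7904.

0.7904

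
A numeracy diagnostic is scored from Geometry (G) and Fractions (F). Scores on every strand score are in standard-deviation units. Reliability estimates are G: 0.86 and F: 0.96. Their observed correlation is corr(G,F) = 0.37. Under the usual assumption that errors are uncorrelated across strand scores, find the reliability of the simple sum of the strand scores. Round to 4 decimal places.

0.9343

Var(G+F) = 2 + 2·[0.37] = 2 + 0.74 = 2.74.
With uncorrelated errors the cross-covariances are all true-score covariance, so they carry over unchanged; only the diagonal terms shrink to ρᵢσᵢ².
True-score variance = [0.86 + 0.96] + 0.74 = 1.82 + 0.74 = 2.56.
Reliability = 2.56 / 2.74 = 0.9343.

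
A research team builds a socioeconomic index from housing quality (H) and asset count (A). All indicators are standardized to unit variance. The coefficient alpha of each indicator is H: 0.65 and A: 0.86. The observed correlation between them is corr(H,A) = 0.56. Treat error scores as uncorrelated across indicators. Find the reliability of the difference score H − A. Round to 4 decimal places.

0.4432

Var(H−A) = 1 + 1 − 2·0.56 = 2 − 1.12 = 0.88.
With uncorrelated errors the cross-covariances are all true-score covariance, so they carry over unchanged; only the diagonal terms shrink to ρᵢσᵢ².
True-score variance = [0.65 + 0.86] − 1.12 = 1.51 − 1.12 = 0.39.
Reliability = 0.39 / 0.88 = 0.4432.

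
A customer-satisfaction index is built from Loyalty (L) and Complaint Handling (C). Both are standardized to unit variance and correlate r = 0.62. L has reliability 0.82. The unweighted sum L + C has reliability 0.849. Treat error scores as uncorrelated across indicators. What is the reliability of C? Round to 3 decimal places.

Var(L+C) = 2 + 2·0.62 = 3.240.
True-score variance = ρ_L + ρ_C + 2·0.62, so 0.849 = (0.82 + ρ_C + 1.24) / 3.240.
ρ_C = 0.849·3.240 − 0.82 − 1.24 = 0.691.

0.691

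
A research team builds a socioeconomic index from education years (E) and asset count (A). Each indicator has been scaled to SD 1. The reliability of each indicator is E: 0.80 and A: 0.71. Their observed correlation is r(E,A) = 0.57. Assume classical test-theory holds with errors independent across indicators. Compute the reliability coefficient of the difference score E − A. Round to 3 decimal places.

0.430

Var(E−A) = 1 + 1 − 2·0.57 = 2 − 1.14 = 0.86.
Under uncorrelated errors the observed covariances equal the true-score covariances, so only the own-variance terms attenuate.
True-score variance = [0.80 + 0.71] − 1.14 = 1.51 − 1.14 = 0.37.
Reliability = 0.37 / 0.86 = 0.430.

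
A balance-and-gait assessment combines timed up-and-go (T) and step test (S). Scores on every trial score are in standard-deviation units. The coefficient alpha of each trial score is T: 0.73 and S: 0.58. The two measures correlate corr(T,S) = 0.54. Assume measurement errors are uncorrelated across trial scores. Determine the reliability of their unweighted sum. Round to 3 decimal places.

Var(T+S) = 2 + 2·[0.54] = 2 + 1.08 = 3.08.
Under uncorrelated errors the observed covariances equal the true-score covariances, so only the own-variance terms attenuate.
True-score variance = [0.73 + 0.58] + 1.08 = 1.31 + 1.08 = 2.39.
Reliability = 2.39 / 3.08 = 0.776.

0.776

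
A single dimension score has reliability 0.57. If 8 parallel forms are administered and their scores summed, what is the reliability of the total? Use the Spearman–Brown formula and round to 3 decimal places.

ρ_k = kρ / (1 + (k−1)ρ) = 8·0.57 / (1 + 7·0.57) = 4.560 / 4.990 = 0.914.

0.914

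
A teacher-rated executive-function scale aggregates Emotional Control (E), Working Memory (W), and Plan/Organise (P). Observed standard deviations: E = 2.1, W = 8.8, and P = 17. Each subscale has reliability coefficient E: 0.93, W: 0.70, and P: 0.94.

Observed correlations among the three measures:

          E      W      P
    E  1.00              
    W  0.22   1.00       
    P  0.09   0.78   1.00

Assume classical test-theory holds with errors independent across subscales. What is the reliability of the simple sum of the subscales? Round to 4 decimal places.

0.9339

Var(E+W+P) = 2.1² + 8.8² + 17² + 2·[2.1·8.8·0.22 + 2.1·17·0.09 + 8.8·17·0.78] = 370.85 + 247.933 = 618.783.
Under uncorrelated errors the observed covariances equal the true-score covariances, so only the own-variance terms attenuate.
True-score variance = [2.1²·0.93 + 8.8²·0.70 + 17²·0.94] + 247.933 = 329.969 + 247.933 = 577.903.
Reliability = 577.903 / 618.783 = 0.9339.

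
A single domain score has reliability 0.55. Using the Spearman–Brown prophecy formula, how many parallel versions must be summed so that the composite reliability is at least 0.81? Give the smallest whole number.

k ≥ ρ*(1−ρ₁)/(ρ₁(1−ρ*)) = 0.81·0.45 / (0.55·0.19) = 3.488.
Smallest integer k = 4.

4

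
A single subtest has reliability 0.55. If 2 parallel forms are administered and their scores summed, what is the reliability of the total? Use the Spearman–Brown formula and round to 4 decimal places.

0.7097

ρ_k = kρ / (1 + (k−1)ρ) = 2·0.55 / (1 + 1·0.55) = 1.100 / 1.550 = 0.7097.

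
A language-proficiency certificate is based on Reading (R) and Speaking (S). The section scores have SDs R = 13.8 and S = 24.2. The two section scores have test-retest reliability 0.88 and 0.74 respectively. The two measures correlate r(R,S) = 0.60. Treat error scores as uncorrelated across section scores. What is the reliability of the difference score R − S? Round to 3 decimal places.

Var(R−S) = 13.8² + 24.2² − 2·13.8·24.2·0.60 = 776.08 − 400.752 = 375.328.
With uncorrelated errors the cross-covariances are all true-score covariance, so they carry over unchanged; only the diagonal terms shrink to ρᵢσᵢ².
True-score variance = [13.8²·0.88 + 24.2²·0.74] − 400.752 = 600.961 − 400.752 = 200.209.
Reliability = 200.209 / 375.328 = 0.533.

0.533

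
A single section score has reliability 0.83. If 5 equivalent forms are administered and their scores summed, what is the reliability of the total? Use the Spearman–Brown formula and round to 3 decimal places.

0.961

ρ_k = kρ / (1 + (k−1)ρ) = 5·0.83 / (1 + 4·0.83) = 4.150 / 4.320 = 0.961.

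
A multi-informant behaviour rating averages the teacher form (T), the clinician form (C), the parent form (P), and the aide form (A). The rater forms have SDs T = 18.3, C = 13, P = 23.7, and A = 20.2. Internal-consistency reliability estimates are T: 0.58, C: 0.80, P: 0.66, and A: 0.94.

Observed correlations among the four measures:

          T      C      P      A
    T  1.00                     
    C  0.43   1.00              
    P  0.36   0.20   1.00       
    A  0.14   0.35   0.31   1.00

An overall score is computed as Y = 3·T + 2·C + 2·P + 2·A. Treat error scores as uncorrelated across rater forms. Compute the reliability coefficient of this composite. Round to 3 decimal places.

Var(Y) = 3²·18.3² + 2²·13² + 2²·23.7² + 2²·20.2² + 2·[6·18.3·13·0.43 + 6·18.3·23.7·0.36 + 6·18.3·20.2·0.14 + 4·13·23.7·0.20 + 4·13·20.2·0.35 + 4·23.7·20.2·0.31] = 7568.93 + 6137.74 = 13706.7.
With uncorrelated errors the cross-covariances are all true-score covariance, so they carry over unchanged; only the diagonal terms shrink to ρᵢσᵢ².
True-score variance = [3²·18.3²·0.58 + 2²·13²·0.80 + 2²·23.7²·0.66 + 2²·20.2²·0.94] + 6137.74 = 5306.02 + 6137.74 = 11443.8.
Reliability = 11443.8 / 13706.7 = 0.835.

0.835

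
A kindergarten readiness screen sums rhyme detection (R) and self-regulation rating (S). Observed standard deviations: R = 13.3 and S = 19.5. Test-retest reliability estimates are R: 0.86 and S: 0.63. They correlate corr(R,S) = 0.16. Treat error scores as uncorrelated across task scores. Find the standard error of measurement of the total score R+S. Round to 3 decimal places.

12.863

Var(total) = 557.14 + 82.992 = 640.132.
True-score variance = 391.683 + 82.992 = 474.675, so reliability = 0.7415.
Error variance = 640.132 − 474.675 = 165.457; SEM = √165.457 = 12.863.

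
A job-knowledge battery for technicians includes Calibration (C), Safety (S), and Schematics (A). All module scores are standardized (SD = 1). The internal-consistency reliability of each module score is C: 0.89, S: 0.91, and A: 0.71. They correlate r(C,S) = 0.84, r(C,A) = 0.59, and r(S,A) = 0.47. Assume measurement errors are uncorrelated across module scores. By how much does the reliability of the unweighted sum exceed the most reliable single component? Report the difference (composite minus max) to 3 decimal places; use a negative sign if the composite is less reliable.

0.018

Var(sum) = 3 + 3.8 = 6.8; true-score variance = 2.51 + 3.8 = 6.31; composite reliability = 0.9279.
Max component reliability = 0.9100.
Difference = 0.9279 − 0.9100 = 0.018.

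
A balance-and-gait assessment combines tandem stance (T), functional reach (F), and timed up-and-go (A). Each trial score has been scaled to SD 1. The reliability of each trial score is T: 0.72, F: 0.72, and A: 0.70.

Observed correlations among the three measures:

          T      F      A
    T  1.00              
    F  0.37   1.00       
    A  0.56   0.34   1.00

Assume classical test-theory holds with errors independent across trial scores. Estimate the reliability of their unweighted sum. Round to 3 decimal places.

Var(T+F+A) = 3 + 2·[0.37 + 0.56 + 0.34] = 3 + 2.54 = 5.54.
Because errors are independent across components, Cov(Tᵢ,Tⱼ) = Cov(Xᵢ,Xⱼ); the off-diagonal part of the true-score variance is the same as above.
True-score variance = [0.72 + 0.72 + 0.70] + 2.54 = 2.14 + 2.54 = 4.68.
Reliability = 4.68 / 5.54 = 0.845.

0.845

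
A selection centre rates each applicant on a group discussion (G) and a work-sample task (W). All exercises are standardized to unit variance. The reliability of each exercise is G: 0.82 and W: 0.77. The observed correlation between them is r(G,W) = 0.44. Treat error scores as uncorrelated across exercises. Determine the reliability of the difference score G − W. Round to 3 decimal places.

Var(G−W) = 1 + 1 − 2·0.44 = 2 − 0.88 = 1.12.
Under uncorrelated errors the observed covariances equal the true-score covariances, so only the own-variance terms attenuate.
True-score variance = [0.82 + 0.77] − 0.88 = 1.59 − 0.88 = 0.71.
Reliability = 0.71 / 1.12 = 0.634.

0.634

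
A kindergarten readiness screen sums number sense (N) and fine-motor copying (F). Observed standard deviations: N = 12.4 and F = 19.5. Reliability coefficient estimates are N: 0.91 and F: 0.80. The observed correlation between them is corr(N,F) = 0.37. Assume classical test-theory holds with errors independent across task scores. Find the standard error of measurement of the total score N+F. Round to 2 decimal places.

9.48

Var(total) = 534.01 + 178.932 = 712.942.
True-score variance = 444.122 + 178.932 = 623.054, so reliability = 0.8739.
Error variance = 712.942 − 623.054 = 89.8884; SEM = √89.8884 = 9.48.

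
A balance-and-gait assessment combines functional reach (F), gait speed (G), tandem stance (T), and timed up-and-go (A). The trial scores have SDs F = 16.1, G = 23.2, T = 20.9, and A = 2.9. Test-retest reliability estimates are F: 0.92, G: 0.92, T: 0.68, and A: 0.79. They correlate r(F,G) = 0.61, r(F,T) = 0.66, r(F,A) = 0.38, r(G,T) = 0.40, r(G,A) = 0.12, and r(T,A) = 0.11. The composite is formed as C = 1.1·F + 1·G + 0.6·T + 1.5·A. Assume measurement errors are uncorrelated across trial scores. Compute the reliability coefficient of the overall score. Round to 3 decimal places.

0.943

Var(C) = 1.1²·16.1² + 23.2² + 0.6²·20.9² + 1.5²·2.9² + 2·[1.1·16.1·23.2·0.61 + 0.66·16.1·20.9·0.66 + 1.65·16.1·2.9·0.38 + 0.6·23.2·20.9·0.40 + 1.5·23.2·2.9·0.12 + 0.9·20.9·2.9·0.11] = 1028.06 + 1121.93 = 2149.99.
Under uncorrelated errors the observed covariances equal the true-score covariances, so only the own-variance terms attenuate.
True-score variance = [1.1²·16.1²·0.92 + 23.2²·0.92 + 0.6²·20.9²·0.68 + 1.5²·2.9²·0.79] + 1121.93 = 905.613 + 1121.93 = 2027.54.
Reliability = 2027.54 / 2149.99 = 0.943.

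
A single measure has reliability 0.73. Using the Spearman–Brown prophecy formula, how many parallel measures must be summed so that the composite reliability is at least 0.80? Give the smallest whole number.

2

k ≥ ρ*(1−ρ₁)/(ρ₁(1−ρ*)) = 0.80·0.27 / (0.73·0.20) = 1.479.
Smallest integer k = 2.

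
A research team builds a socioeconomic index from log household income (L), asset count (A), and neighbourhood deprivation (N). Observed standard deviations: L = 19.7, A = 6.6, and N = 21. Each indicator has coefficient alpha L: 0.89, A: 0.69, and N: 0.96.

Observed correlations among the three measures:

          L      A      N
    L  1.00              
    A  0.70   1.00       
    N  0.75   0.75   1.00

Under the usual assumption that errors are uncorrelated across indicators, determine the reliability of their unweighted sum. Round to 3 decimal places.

0.961

Var(L+A+N) = 19.7² + 6.6² + 21² + 2·[19.7·6.6·0.70 + 19.7·21·0.75 + 6.6·21·0.75] = 872.65 + 1010.48 = 1883.13.
Because errors are independent across components, Cov(Tᵢ,Tⱼ) = Cov(Xᵢ,Xⱼ); the off-diagonal part of the true-score variance is the same as above.
True-score variance = [19.7²·0.89 + 6.6²·0.69 + 21²·0.96] + 1010.48 = 798.816 + 1010.48 = 1809.29.
Reliability = 1809.29 / 1883.13 = 0.961.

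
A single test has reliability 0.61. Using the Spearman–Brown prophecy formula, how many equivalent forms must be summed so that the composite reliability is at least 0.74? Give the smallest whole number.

2

k ≥ ρ*(1−ρ₁)/(ρ₁(1−ρ*)) = 0.74·0.39 / (0.61·0.26) = 1.820.
Smallest integer k = 2.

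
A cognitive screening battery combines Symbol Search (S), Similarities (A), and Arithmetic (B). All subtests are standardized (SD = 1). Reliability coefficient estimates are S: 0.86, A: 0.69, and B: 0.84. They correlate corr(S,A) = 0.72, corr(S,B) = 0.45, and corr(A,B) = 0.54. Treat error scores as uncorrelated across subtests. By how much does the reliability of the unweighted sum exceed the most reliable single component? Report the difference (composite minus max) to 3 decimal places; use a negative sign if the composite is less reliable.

Var(sum) = 3 + 3.42 = 6.42; true-score variance = 2.39 + 3.42 = 5.81; composite reliability = 0.9050.
Max component reliability = 0.8600.
Difference = 0.9050 − 0.8600 = 0.045.

0.045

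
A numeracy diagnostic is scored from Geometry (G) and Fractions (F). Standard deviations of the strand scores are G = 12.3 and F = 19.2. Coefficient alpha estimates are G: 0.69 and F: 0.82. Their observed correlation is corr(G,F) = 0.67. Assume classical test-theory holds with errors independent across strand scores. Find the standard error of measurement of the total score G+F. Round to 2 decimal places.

Var(total) = 519.93 + 316.454 = 836.384.
True-score variance = 406.675 + 316.454 = 723.129, so reliability = 0.8646.
Error variance = 836.384 − 723.129 = 113.255; SEM = √113.255 = 10.64.

10.64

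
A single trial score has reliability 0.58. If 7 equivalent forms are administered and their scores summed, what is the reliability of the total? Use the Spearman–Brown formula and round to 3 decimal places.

0.906

ρ_k = kρ / (1 + (k−1)ρ) = 7·0.58 / (1 + 6·0.58) = 4.060 / 4.480 = 0.906.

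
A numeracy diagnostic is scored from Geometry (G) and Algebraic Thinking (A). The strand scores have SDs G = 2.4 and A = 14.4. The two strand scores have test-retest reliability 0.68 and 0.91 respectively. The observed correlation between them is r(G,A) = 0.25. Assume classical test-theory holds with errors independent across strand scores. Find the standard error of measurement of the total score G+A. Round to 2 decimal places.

Var(total) = 213.12 + 17.28 = 230.4.
True-score variance = 192.614 + 17.28 = 209.894, so reliability = 0.9110.
Error variance = 230.4 − 209.894 = 20.5056; SEM = √20.5056 = 4.53.

4.53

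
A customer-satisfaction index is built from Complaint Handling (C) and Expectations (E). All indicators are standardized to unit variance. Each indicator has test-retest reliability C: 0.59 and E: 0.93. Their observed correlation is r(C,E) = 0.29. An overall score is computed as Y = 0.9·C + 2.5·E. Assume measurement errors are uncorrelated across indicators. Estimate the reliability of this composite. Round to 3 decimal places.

0.908

Var(Y) = 0.9² + 2.5² + 2·[2.25·0.29] = 7.06 + 1.305 = 8.365.
With uncorrelated errors the cross-covariances are all true-score covariance, so they carry over unchanged; only the diagonal terms shrink to ρᵢσᵢ².
True-score variance = [0.9²·0.59 + 2.5²·0.93] + 1.305 = 6.2904 + 1.305 = 7.5954.
Reliability = 7.5954 / 8.365 = 0.908.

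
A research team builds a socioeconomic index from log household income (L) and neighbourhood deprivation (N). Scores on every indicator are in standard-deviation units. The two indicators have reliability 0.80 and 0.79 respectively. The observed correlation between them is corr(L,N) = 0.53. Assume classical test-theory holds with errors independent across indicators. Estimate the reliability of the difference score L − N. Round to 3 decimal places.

Var(L−N) = 1 + 1 − 2·0.53 = 2 − 1.06 = 0.94.
Because errors are independent across components, Cov(Tᵢ,Tⱼ) = Cov(Xᵢ,Xⱼ); the off-diagonal part of the true-score variance is the same as above.
True-score variance = [0.80 + 0.79] − 1.06 = 1.59 − 1.06 = 0.53.
Reliability = 0.53 / 0.94 = 0.564.

0.564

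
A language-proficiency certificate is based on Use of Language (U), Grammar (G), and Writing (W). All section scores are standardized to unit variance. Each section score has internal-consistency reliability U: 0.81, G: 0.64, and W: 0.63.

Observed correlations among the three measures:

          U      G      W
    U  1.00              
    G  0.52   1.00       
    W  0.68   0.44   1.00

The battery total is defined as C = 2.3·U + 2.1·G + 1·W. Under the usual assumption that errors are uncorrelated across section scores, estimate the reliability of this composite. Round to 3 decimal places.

Var(C) = 2.3² + 2.1² + 1 + 2·[4.83·0.52 + 2.3·0.68 + 2.1·0.44] = 10.7 + 9.9992 = 20.6992.
Because errors are independent across components, Cov(Tᵢ,Tⱼ) = Cov(Xᵢ,Xⱼ); the off-diagonal part of the true-score variance is the same as above.
True-score variance = [2.3²·0.81 + 2.1²·0.64 + 0.63] + 9.9992 = 7.7373 + 9.9992 = 17.7365.
Reliability = 17.7365 / 20.6992 = 0.857.

0.857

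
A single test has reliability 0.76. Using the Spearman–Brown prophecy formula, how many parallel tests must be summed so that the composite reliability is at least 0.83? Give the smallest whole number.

k ≥ ρ*(1−ρ₁)/(ρ₁(1−ρ*)) = 0.83·0.24 / (0.76·0.17) = 1.542.
Smallest integer k = 2.

2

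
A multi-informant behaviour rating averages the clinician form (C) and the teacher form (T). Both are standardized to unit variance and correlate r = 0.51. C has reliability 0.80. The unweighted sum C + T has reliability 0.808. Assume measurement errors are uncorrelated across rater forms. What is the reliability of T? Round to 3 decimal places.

Var(C+T) = 2 + 2·0.51 = 3.020.
True-score variance = ρ_C + ρ_T + 2·0.51, so 0.808 = (0.80 + ρ_T + 1.02) / 3.020.
ρ_T = 0.808·3.020 − 0.80 − 1.02 = 0.620.

0.620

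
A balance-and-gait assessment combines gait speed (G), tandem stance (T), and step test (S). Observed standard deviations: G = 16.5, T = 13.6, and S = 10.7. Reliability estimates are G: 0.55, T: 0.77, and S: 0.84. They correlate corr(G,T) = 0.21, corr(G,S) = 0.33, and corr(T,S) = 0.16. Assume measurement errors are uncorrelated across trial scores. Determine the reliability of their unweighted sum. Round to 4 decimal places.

Var(G+T+S) = 16.5² + 13.6² + 10.7² + 2·[16.5·13.6·0.21 + 16.5·10.7·0.33 + 13.6·10.7·0.16] = 571.7 + 257.337 = 829.037.
With uncorrelated errors the cross-covariances are all true-score covariance, so they carry over unchanged; only the diagonal terms shrink to ρᵢσᵢ².
True-score variance = [16.5²·0.55 + 13.6²·0.77 + 10.7²·0.84] + 257.337 = 388.328 + 257.337 = 645.666.
Reliability = 645.666 / 829.037 = 0.7788.

0.7788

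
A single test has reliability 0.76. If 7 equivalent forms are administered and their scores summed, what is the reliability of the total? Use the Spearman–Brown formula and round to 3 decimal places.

ρ_k = kρ / (1 + (k−1)ρ) = 7·0.76 / (1 + 6·0.76) = 5.320 / 5.560 = 0.957.

0.957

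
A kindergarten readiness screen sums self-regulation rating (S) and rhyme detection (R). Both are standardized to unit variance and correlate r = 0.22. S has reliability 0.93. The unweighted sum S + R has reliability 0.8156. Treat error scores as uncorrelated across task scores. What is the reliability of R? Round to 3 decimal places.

Var(S+R) = 2 + 2·0.22 = 2.440.
True-score variance = ρ_S + ρ_R + 2·0.22, so 0.8156 = (0.93 + ρ_R + 0.44) / 2.440.
ρ_R = 0.8156·2.440 − 0.93 − 0.44 = 0.620.

0.620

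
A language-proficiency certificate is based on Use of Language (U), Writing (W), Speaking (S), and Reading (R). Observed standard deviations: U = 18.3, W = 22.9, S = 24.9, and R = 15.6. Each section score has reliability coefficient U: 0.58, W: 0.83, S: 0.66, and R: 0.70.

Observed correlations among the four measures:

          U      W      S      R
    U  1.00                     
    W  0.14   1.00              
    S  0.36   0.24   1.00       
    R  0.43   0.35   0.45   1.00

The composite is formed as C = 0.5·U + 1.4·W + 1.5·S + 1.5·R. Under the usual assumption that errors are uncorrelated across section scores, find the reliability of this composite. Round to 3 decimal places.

Var(C) = 0.5²·18.3² + 1.4²·22.9² + 1.5²·24.9² + 1.5²·15.6² + 2·[0.7·18.3·22.9·0.14 + 0.75·18.3·24.9·0.36 + 0.75·18.3·15.6·0.43 + 2.1·22.9·24.9·0.24 + 2.1·22.9·15.6·0.35 + 2.25·24.9·15.6·0.45] = 3054.15 + 2398.84 = 5452.99.
Under uncorrelated errors the observed covariances equal the true-score covariances, so only the own-variance terms attenuate.
True-score variance = [0.5²·18.3²·0.58 + 1.4²·22.9²·0.83 + 1.5²·24.9²·0.66 + 1.5²·15.6²·0.70] + 2398.84 = 2205.68 + 2398.84 = 4604.52.
Reliability = 4604.52 / 5452.99 = 0.844.

0.844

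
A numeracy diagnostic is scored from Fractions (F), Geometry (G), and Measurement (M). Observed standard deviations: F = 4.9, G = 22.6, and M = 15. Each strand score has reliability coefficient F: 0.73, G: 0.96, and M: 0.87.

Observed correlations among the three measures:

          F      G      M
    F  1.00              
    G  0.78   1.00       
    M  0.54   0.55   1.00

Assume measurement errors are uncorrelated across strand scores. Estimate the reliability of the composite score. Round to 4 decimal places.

Var(F+G+M) = 4.9² + 22.6² + 15² + 2·[4.9·22.6·0.78 + 4.9·15·0.54 + 22.6·15·0.55] = 759.77 + 625.034 = 1384.8.
Because errors are independent across components, Cov(Tᵢ,Tⱼ) = Cov(Xᵢ,Xⱼ); the off-diagonal part of the true-score variance is the same as above.
True-score variance = [4.9²·0.73 + 22.6²·0.96 + 15²·0.87] + 625.034 = 703.607 + 625.034 = 1328.64.
Reliability = 1328.64 / 1384.8 = 0.9594.

0.9594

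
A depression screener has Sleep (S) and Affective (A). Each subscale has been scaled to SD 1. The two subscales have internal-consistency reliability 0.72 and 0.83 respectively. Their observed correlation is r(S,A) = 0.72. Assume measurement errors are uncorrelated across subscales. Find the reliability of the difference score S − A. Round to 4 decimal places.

Var(S−A) = 1 + 1 − 2·0.72 = 2 − 1.44 = 0.56.
With uncorrelated errors the cross-covariances are all true-score covariance, so they carry over unchanged; only the diagonal terms shrink to ρᵢσᵢ².
True-score variance = [0.72 + 0.83] − 1.44 = 1.55 − 1.44 = 0.11.
Reliability = 0.11 / 0.56 = 0.1964.

0.1964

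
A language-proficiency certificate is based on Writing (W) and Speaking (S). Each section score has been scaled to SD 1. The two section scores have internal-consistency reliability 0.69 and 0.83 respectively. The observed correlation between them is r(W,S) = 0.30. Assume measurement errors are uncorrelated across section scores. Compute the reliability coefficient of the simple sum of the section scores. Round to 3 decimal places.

0.815

Var(W+S) = 2 + 2·[0.30] = 2 + 0.6 = 2.6.
With uncorrelated errors the cross-covariances are all true-score covariance, so they carry over unchanged; only the diagonal terms shrink to ρᵢσᵢ².
True-score variance = [0.69 + 0.83] + 0.6 = 1.52 + 0.6 = 2.12.
Reliability = 2.12 / 2.6 = 0.815.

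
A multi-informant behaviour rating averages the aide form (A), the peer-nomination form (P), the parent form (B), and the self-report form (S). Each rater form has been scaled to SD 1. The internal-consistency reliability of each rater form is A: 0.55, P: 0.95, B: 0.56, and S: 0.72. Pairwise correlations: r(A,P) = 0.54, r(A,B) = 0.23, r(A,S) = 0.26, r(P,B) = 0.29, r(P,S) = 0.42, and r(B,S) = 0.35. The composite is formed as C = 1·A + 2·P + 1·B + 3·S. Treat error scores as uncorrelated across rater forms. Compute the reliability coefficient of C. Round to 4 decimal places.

Var(C) = 1 + 2² + 1 + 3² + 2·[2·0.54 + 0.23 + 3·0.26 + 2·0.29 + 6·0.42 + 3·0.35] = 15 + 12.48 = 27.48.
Under uncorrelated errors the observed covariances equal the true-score covariances, so only the own-variance terms attenuate.
True-score variance = [0.55 + 2²·0.95 + 0.56 + 3²·0.72] + 12.48 = 11.39 + 12.48 = 23.87.
Reliability = 23.87 / 27.48 = 0.8686.

0.8686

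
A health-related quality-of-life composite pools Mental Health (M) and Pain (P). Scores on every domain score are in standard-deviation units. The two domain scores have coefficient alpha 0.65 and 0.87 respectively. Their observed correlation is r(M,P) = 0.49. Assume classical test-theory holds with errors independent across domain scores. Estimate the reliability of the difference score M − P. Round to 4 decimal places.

Var(M−P) = 1 + 1 − 2·0.49 = 2 − 0.98 = 1.02.
Because errors are independent across components, Cov(Tᵢ,Tⱼ) = Cov(Xᵢ,Xⱼ); the off-diagonal part of the true-score variance is the same as above.
True-score variance = [0.65 + 0.87] − 0.98 = 1.52 − 0.98 = 0.54.
Reliability = 0.54 / 1.02 = 0.5294.

0.5294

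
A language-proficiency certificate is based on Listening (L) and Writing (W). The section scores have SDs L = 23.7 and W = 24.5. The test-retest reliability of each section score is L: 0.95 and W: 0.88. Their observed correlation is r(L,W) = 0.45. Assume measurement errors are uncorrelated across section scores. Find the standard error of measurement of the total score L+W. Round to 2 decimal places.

10.01

Var(total) = 1161.94 + 522.585 = 1684.53.
True-score variance = 1061.83 + 522.585 = 1584.41, so reliability = 0.9406.
Error variance = 1684.53 − 1584.41 = 100.115; SEM = √100.115 = 10.01.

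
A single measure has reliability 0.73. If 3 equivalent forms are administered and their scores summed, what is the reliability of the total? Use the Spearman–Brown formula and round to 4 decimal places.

0.8902

ρ_k = kρ / (1 + (k−1)ρ) = 3·0.73 / (1 + 2·0.73) = 2.190 / 2.460 = 0.8902.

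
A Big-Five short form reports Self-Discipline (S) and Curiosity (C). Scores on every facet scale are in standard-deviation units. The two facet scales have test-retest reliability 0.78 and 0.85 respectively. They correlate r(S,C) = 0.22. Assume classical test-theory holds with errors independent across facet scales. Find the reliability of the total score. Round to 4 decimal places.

Var(S+C) = 2 + 2·[0.22] = 2 + 0.44 = 2.44.
Because errors are independent across components, Cov(Tᵢ,Tⱼ) = Cov(Xᵢ,Xⱼ); the off-diagonal part of the true-score variance is the same as above.
True-score variance = [0.78 + 0.85] + 0.44 = 1.63 + 0.44 = 2.07.
Reliability = 2.07 / 2.44 = 0.8484.

0.8484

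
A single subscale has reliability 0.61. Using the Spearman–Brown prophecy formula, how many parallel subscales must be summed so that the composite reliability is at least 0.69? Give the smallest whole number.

2

k ≥ ρ*(1−ρ₁)/(ρ₁(1−ρ*)) = 0.69·0.39 / (0.61·0.31) = 1.423.
Smallest integer k = 2.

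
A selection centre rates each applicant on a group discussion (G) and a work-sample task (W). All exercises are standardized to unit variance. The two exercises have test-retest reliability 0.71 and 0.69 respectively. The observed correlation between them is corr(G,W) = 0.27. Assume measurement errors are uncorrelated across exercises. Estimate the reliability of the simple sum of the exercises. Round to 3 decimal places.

0.764

Var(G+W) = 2 + 2·[0.27] = 2 + 0.54 = 2.54.
Under uncorrelated errors the observed covariances equal the true-score covariances, so only the own-variance terms attenuate.
True-score variance = [0.71 + 0.69] + 0.54 = 1.4 + 0.54 = 1.94.
Reliability = 1.94 / 2.54 = 0.764.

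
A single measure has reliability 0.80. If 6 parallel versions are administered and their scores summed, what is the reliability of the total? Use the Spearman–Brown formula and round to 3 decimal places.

ρ_k = kρ / (1 + (k−1)ρ) = 6·0.80 / (1 + 5·0.80) = 4.800 / 5.000 = 0.960.

0.960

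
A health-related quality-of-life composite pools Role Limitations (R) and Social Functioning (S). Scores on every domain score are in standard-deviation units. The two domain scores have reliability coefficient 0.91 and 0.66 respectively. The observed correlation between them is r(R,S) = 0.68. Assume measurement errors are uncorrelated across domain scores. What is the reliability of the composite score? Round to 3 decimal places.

Var(R+S) = 2 + 2·[0.68] = 2 + 1.36 = 3.36.
Because errors are independent across components, Cov(Tᵢ,Tⱼ) = Cov(Xᵢ,Xⱼ); the off-diagonal part of the true-score variance is the same as above.
True-score variance = [0.91 + 0.66] + 1.36 = 1.57 + 1.36 = 2.93.
Reliability = 2.93 / 3.36 = 0.872.

0.872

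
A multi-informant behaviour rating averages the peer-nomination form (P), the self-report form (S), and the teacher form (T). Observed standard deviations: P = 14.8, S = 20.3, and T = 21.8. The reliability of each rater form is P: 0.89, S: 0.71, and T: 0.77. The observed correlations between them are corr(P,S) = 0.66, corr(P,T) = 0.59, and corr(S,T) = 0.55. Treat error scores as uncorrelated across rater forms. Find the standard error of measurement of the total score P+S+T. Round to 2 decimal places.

Var(total) = 1106.37 + 1264.09 = 2370.46.
True-score variance = 853.464 + 1264.09 = 2117.55, so reliability = 0.8933.
Error variance = 2370.46 − 2117.55 = 252.906; SEM = √252.906 = 15.90.

15.90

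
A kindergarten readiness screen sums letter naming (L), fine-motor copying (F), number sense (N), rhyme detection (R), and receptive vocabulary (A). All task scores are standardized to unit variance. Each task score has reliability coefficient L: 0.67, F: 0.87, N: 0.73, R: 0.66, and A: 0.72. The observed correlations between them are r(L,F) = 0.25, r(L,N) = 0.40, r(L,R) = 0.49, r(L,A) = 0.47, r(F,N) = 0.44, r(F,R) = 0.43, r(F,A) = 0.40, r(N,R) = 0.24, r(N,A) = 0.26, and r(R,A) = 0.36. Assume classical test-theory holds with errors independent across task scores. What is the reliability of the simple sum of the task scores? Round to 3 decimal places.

0.892

Var(L+F+N+R+A) = 5 + 2·[0.25 + 0.40 + 0.49 + 0.47 + 0.44 + 0.43 + 0.40 + 0.24 + 0.26 + 0.36] = 5 + 7.48 = 12.48.
Because errors are independent across components, Cov(Tᵢ,Tⱼ) = Cov(Xᵢ,Xⱼ); the off-diagonal part of the true-score variance is the same as above.
True-score variance = [0.67 + 0.87 + 0.73 + 0.66 + 0.72] + 7.48 = 3.65 + 7.48 = 11.13.
Reliability = 11.13 / 12.48 = 0.892.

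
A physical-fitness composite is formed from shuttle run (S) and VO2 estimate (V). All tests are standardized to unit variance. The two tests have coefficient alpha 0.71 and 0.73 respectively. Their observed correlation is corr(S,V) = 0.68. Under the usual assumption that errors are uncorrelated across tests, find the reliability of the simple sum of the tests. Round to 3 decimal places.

0.833

Var(S+V) = 2 + 2·[0.68] = 2 + 1.36 = 3.36.
Under uncorrelated errors the observed covariances equal the true-score covariances, so only the own-variance terms attenuate.
True-score variance = [0.71 + 0.73] + 1.36 = 1.44 + 1.36 = 2.8.
Reliability = 2.8 / 3.36 = 0.833.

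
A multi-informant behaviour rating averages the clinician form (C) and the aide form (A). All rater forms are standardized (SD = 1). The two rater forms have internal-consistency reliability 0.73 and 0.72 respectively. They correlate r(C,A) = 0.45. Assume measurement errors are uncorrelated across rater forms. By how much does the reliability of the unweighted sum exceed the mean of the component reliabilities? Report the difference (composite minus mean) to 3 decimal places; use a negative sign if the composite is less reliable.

0.085

Var(sum) = 2 + 0.9 = 2.9; true-score variance = 1.45 + 0.9 = 2.35; composite reliability = 0.8103.
Mean component reliability = 0.7250.
Difference = 0.8103 − 0.7250 = 0.085.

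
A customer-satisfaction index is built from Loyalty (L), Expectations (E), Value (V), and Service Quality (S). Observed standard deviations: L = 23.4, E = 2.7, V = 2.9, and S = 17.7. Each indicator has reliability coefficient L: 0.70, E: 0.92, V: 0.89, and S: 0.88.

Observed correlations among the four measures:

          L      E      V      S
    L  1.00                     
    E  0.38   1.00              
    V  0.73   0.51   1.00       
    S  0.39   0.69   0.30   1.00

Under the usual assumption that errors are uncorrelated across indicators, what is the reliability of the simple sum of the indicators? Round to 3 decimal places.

0.860

Var(L+E+V+S) = 23.4² + 2.7² + 2.9² + 17.7² + 2·[23.4·2.7·0.38 + 23.4·2.9·0.73 + 23.4·17.7·0.39 + 2.7·2.9·0.51 + 2.7·17.7·0.69 + 2.9·17.7·0.30] = 876.55 + 574.888 = 1451.44.
Under uncorrelated errors the observed covariances equal the true-score covariances, so only the own-variance terms attenuate.
True-score variance = [23.4²·0.70 + 2.7²·0.92 + 2.9²·0.89 + 17.7²·0.88] + 574.888 = 673.179 + 574.888 = 1248.07.
Reliability = 1248.07 / 1451.44 = 0.860.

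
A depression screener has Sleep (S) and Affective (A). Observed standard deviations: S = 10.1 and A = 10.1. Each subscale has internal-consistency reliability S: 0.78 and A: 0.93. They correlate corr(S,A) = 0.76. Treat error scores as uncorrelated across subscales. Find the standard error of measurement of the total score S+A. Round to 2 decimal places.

Var(total) = 204.02 + 155.055 = 359.075.
True-score variance = 174.437 + 155.055 = 329.492, so reliability = 0.9176.
Error variance = 359.075 − 329.492 = 29.5829; SEM = √29.5829 = 5.44.

5.44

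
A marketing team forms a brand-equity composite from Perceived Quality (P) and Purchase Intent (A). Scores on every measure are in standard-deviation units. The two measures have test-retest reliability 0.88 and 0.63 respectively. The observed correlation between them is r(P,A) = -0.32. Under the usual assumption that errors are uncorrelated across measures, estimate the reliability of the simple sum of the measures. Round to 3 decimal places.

0.640

Var(P+A) = 2 + 2·[(-0.32)] = 2 − 0.64 = 1.36.
With uncorrelated errors the cross-covariances are all true-score covariance, so they carry over unchanged; only the diagonal terms shrink to ρᵢσᵢ².
True-score variance = [0.88 + 0.63] − 0.64 = 1.51 − 0.64 = 0.87.
Reliability = 0.87 / 1.36 = 0.640.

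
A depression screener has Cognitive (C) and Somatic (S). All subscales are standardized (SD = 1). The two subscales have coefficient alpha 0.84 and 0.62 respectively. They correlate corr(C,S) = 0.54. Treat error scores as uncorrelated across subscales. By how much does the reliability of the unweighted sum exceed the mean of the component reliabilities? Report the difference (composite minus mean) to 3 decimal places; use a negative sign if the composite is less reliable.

0.095

Var(sum) = 2 + 1.08 = 3.08; true-score variance = 1.46 + 1.08 = 2.54; composite reliability = 0.8247.
Mean component reliability = 0.7300.
Difference = 0.8247 − 0.7300 = 0.095.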